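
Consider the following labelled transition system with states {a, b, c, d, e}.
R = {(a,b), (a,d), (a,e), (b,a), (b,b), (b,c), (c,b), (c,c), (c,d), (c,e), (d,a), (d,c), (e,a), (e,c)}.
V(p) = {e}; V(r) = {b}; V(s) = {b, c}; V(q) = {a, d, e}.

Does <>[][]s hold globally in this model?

Let φ = <>[][]s. Evaluate φ at each world:
  a (successors {b, d, e}): φ is false.
  b (successors {a, b, c}): φ is false.
  c (successors {b, c, d, e}): φ is false.
  d (successors {a, c}): φ is false.
  e (successors {a, c}): φ is false.
Detail at a (counterexample):
  At a: <>[][]s requires [][]s at some successor in {b, d, e}.
    At b: [][]s is false.
    At d: [][]s is false.
    At e: [][]s is false.
  So <>[][]s is false at a.

No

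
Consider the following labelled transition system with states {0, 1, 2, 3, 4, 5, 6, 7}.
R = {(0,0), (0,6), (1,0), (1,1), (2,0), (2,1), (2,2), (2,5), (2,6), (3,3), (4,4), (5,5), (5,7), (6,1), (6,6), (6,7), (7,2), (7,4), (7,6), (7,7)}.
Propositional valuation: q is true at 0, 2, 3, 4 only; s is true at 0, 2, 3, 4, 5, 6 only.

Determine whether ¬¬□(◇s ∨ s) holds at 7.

Yes

At 7: ¬□(◇s ∨ s) is false, so ¬¬□(◇s ∨ s) is true.
  At 7: □(◇s ∨ s) is true, so ¬□(◇s ∨ s) is false.
    At 7: □(◇s ∨ s) requires ◇s ∨ s at every successor {2, 4, 6, 7}.
      At 2: ◇s ∨ s is true.
      At 4: ◇s ∨ s is true.
      At 6: ◇s ∨ s is true.
      At 7: ◇s ∨ s is true.
    So □(◇s ∨ s) is true at 7.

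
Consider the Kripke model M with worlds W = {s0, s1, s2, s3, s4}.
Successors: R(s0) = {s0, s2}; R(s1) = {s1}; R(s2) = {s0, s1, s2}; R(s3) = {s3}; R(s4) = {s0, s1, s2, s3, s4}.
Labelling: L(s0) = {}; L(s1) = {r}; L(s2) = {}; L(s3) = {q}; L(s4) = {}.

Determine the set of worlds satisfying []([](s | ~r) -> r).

s1

Recall that []ψ holds at a world iff ψ holds at every accessible world, and <>ψ holds iff ψ holds at some accessible world.
Let φ = []([](s | ~r) -> r). Evaluate φ at each world:
  s0 (successors {s0, s2}): φ is false.
  s1 (successors {s1}): φ is true.
  s2 (successors {s0, s1, s2}): φ is false.
  s3 (successors {s3}): φ is false.
  s4 (successors {s0, s1, s2, s3, s4}): φ is false.
For instance, at s0:
  At s0: []([](s | ~r) -> r) requires [](s | ~r) -> r at every successor {s0, s2}.
    [](s | ~r) -> r fails at s0, so []([](s | ~r) -> r) is false at s0.
      At s0: [](s | ~r) is true, r is false, so [](s | ~r) -> r is false.
Satisfying worlds: {s1}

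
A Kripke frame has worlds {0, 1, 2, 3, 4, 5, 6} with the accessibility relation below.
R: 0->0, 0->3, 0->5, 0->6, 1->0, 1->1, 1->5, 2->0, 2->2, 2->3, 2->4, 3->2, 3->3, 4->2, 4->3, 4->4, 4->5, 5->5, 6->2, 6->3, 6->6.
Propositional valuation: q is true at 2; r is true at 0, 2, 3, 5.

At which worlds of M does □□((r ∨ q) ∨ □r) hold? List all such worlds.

5

Let φ = □□((r ∨ q) ∨ □r). Evaluate φ at each world:
  0 (successors {0, 3, 5, 6}): φ is false.
  1 (successors {0, 1, 5}): φ is false.
  2 (successors {0, 2, 3, 4}): φ is false.
  3 (successors {2, 3}): φ is false.
  4 (successors {2, 3, 4, 5}): φ is false.
  5 (successors {5}): φ is true.
  6 (successors {2, 3, 6}): φ is false.
For instance, at 0:
  At 0: □□((r ∨ q) ∨ □r) requires □((r ∨ q) ∨ □r) at every successor {0, 3, 5, 6}.
    □((r ∨ q) ∨ □r) fails at 0, so □□((r ∨ q) ∨ □r) is false at 0.
      At 0: □((r ∨ q) ∨ □r) requires (r ∨ q) ∨ □r at every successor {0, 3, 5, 6}.
        (r ∨ q) ∨ □r fails at 6, so □((r ∨ q) ∨ □r) is false at 0.
Satisfying worlds: {5}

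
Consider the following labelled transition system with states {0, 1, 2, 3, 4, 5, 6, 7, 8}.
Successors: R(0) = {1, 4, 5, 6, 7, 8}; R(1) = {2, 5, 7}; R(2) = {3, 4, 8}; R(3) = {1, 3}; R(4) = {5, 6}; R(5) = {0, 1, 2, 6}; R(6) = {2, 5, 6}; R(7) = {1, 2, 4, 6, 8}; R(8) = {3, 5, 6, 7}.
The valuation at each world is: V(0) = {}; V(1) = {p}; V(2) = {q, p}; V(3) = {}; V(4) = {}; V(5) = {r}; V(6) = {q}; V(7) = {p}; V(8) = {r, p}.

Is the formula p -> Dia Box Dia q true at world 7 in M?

Yes

At 7: p is true, Dia Box Dia q is true, so p -> Dia Box Dia q is true.
  At 7: Dia Box Dia q requires Box Dia q at some successor in {1, 2, 4, 6, 8}.
    Box Dia q holds at 4, so Dia Box Dia q is true at 7.
      At 4: Box Dia q requires Dia q at every successor {5, 6}.
        At 5: Dia q is true.
        At 6: Dia q is true.
      So Box Dia q is true at 4.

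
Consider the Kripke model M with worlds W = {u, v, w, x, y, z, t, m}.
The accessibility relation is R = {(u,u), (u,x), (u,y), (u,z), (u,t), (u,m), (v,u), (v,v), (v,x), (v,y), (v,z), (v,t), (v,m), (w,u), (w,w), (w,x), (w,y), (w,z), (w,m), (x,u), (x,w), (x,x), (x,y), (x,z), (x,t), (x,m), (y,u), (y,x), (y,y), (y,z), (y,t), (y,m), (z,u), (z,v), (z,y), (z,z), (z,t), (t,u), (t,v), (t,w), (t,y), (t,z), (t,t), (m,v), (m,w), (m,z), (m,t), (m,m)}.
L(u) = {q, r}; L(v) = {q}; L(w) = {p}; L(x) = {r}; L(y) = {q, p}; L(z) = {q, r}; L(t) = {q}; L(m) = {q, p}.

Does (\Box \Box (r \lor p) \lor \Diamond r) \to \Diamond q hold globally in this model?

Let φ = (\Box \Box (r \lor p) \lor \Diamond r) \to \Diamond q. Evaluate φ at each world:
  u (successors {u, x, y, z, t, m}): φ is true.
  v (successors {u, v, x, y, z, t, m}): φ is true.
  w (successors {u, w, x, y, z, m}): φ is true.
  x (successors {u, w, x, y, z, t, m}): φ is true.
  y (successors {u, x, y, z, t, m}): φ is true.
  z (successors {u, v, y, z, t}): φ is true.
  t (successors {u, v, w, y, z, t}): φ is true.
  m (successors {v, w, z, t, m}): φ is true.
For instance, at w:
  At w: \Box \Box (r \lor p) \lor \Diamond r is true, \Diamond q is true, so (\Box \Box (r \lor p) \lor \Diamond r) \to \Diamond q is true.
    At w: \Box \Box (r \lor p) is false, \Diamond r is true, so \Box \Box (r \lor p) \lor \Diamond r is true.
      At w: \Box \Box (r \lor p) requires \Box (r \lor p) at every successor {u, w, x, y, z, m}.
        \Box (r \lor p) fails at u, so \Box \Box (r \lor p) is false at w.
      At w: \Diamond r requires r at some successor in {u, w, x, y, z, m}.
        r holds at u, so \Diamond r is true at w.
    At w: \Diamond q requires q at some successor in {u, w, x, y, z, m}.
      q holds at u, so \Diamond q is true at w.

Yes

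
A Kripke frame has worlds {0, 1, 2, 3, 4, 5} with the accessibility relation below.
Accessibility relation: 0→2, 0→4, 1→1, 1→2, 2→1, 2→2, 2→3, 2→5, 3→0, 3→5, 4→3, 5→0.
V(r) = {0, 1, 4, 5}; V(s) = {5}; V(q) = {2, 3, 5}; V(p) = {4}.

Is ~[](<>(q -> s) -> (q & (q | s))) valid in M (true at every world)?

Recall that []ψ holds at a world iff ψ holds at every accessible world, and <>ψ holds iff ψ holds at some accessible world.
Let φ = ~[](<>(q -> s) -> (q & (q | s))). Evaluate φ at each world:
  0 (successors {2, 4}): φ is false.
  1 (successors {1, 2}): φ is true.
  2 (successors {1, 2, 3, 5}): φ is true.
  3 (successors {0, 5}): φ is true.
  4 (successors {3}): φ is false.
  5 (successors {0}): φ is true.
Detail at 0 (counterexample):
  At 0: [](<>(q -> s) -> (q & (q | s))) is true, so ~[](<>(q -> s) -> (q & (q | s))) is false.
    At 0: [](<>(q -> s) -> (q & (q | s))) requires <>(q -> s) -> (q & (q | s)) at every successor {2, 4}.
      At 2: <>(q -> s) -> (q & (q | s)) is true.
      At 4: <>(q -> s) -> (q & (q | s)) is true.
    So [](<>(q -> s) -> (q & (q | s))) is true at 0.

No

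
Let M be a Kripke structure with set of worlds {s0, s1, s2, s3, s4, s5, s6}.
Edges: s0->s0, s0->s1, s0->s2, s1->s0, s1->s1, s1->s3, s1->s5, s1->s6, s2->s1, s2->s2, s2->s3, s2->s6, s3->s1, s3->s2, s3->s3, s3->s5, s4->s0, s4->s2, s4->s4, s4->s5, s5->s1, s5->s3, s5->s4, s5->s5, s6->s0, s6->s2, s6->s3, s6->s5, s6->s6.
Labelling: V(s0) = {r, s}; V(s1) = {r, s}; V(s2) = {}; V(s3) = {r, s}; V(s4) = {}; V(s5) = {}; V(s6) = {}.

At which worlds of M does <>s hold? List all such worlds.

Let φ = <>s. Evaluate φ at each world:
  s0 (successors {s0, s1, s2}): φ is true.
  s1 (successors {s0, s1, s3, s5, s6}): φ is true.
  s2 (successors {s1, s2, s3, s6}): φ is true.
  s3 (successors {s1, s2, s3, s5}): φ is true.
  s4 (successors {s0, s2, s4, s5}): φ is true.
  s5 (successors {s1, s3, s4, s5}): φ is true.
  s6 (successors {s0, s2, s3, s5, s6}): φ is true.
For instance, at s4:
  At s4: <>s requires s at some successor in {s0, s2, s4, s5}.
    s holds at s0, so <>s is true at s4.
Satisfying worlds: {s0, s1, s2, s3, s4, s5, s6}

s0, s1, s2, s3, s4, s5, s6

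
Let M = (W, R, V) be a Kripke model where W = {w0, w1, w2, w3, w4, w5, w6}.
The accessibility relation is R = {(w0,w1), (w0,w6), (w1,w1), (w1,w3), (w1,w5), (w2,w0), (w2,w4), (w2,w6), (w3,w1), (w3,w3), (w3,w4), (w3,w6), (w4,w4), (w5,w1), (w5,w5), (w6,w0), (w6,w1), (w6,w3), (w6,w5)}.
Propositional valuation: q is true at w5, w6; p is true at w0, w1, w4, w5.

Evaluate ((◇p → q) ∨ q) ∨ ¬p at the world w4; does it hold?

At w4: (◇p → q) ∨ q is false, ¬p is false, so ((◇p → q) ∨ q) ∨ ¬p is false.
  At w4: ◇p → q is false, q is false, so (◇p → q) ∨ q is false.
    At w4: ◇p is true, q is false, so ◇p → q is false.
      At w4: ◇p requires p at some successor in {w4}.
        p holds at w4, so ◇p is true at w4.

No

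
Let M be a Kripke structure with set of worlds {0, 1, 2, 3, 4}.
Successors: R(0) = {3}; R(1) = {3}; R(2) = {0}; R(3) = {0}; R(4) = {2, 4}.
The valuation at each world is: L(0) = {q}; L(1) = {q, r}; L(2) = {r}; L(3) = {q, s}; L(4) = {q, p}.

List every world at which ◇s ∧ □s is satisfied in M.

0, 1

Let φ = ◇s ∧ □s. Evaluate φ at each world:
  0 (successors {3}): φ is true.
  1 (successors {3}): φ is true.
  2 (successors {0}): φ is false.
  3 (successors {0}): φ is false.
  4 (successors {2, 4}): φ is false.
For instance, at 2:
  At 2: ◇s is false, □s is false, so ◇s ∧ □s is false.
    At 2: ◇s requires s at some successor in {0}.
      At 0: s is false.
    So ◇s is false at 2.
    At 2: □s requires s at every successor {0}.
      s fails at 0, so □s is false at 2.
Satisfying worlds: {0, 1}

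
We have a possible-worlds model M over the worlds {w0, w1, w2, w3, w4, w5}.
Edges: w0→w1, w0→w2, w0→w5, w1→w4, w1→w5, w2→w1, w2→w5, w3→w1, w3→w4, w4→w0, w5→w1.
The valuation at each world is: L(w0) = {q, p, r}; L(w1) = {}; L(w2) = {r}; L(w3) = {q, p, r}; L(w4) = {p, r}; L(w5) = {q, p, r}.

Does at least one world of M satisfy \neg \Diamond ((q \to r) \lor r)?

Let φ = \neg \Diamond ((q \to r) \lor r). Evaluate φ at each world:
  w0 (successors {w1, w2, w5}): φ is false.
  w1 (successors {w4, w5}): φ is false.
  w2 (successors {w1, w5}): φ is false.
  w3 (successors {w1, w4}): φ is false.
  w4 (successors {w0}): φ is false.
  w5 (successors {w1}): φ is false.
For instance, at w1:
  At w1: \Diamond ((q \to r) \lor r) is true, so \neg \Diamond ((q \to r) \lor r) is false.
    At w1: \Diamond ((q \to r) \lor r) requires (q \to r) \lor r at some successor in {w4, w5}.
      (q \to r) \lor r holds at w4, so \Diamond ((q \to r) \lor r) is true at w1.

No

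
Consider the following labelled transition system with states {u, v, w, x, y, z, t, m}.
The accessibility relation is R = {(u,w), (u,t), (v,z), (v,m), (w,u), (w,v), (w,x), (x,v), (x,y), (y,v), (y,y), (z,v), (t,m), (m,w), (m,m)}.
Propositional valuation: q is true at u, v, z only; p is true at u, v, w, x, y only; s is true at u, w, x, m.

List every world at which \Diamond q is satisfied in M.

v, w, x, y, z

Recall that \Diamond ψ holds at a world iff ψ holds at some accessible world.
Let φ = \Diamond q. Evaluate φ at each world:
  u (successors {w, t}): φ is false.
  v (successors {z, m}): φ is true.
  w (successors {u, v, x}): φ is true.
  x (successors {v, y}): φ is true.
  y (successors {v, y}): φ is true.
  z (successors {v}): φ is true.
  t (successors {m}): φ is false.
  m (successors {w, m}): φ is false.
For instance, at z:
  At z: \Diamond q requires q at some successor in {v}.
    q holds at v, so \Diamond q is true at z.
Satisfying worlds: {v, w, x, y, z}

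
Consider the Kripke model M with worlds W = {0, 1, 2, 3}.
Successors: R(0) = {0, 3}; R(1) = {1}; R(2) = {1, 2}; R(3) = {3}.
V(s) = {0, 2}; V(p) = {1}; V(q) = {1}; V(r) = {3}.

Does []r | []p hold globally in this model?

No

Let φ = []r | []p. Evaluate φ at each world:
  0 (successors {0, 3}): φ is false.
  1 (successors {1}): φ is true.
  2 (successors {1, 2}): φ is false.
  3 (successors {3}): φ is true.
Detail at 0 (counterexample):
  At 0: []r is false, []p is false, so []r | []p is false.
    At 0: []r requires r at every successor {0, 3}.
      r fails at 0, so []r is false at 0.
    At 0: []p requires p at every successor {0, 3}.
      p fails at 0, so []p is false at 0.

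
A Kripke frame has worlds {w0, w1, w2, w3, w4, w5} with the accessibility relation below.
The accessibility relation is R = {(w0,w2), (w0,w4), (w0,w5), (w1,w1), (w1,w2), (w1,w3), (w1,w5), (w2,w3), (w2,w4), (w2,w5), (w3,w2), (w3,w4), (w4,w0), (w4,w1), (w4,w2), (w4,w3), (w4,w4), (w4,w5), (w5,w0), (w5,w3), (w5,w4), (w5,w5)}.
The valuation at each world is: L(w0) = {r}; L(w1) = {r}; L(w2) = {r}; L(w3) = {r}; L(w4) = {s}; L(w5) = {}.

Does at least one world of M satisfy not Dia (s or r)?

No

Let φ = not Dia (s or r). Evaluate φ at each world:
  w0 (successors {w2, w4, w5}): φ is false.
  w1 (successors {w1, w2, w3, w5}): φ is false.
  w2 (successors {w3, w4, w5}): φ is false.
  w3 (successors {w2, w4}): φ is false.
  w4 (successors {w0, w1, w2, w3, w4, w5}): φ is false.
  w5 (successors {w0, w3, w4, w5}): φ is false.
For instance, at w3:
  At w3: Dia (s or r) is true, so not Dia (s or r) is false.
    At w3: Dia (s or r) requires s or r at some successor in {w2, w4}.
      s or r holds at w2, so Dia (s or r) is true at w3.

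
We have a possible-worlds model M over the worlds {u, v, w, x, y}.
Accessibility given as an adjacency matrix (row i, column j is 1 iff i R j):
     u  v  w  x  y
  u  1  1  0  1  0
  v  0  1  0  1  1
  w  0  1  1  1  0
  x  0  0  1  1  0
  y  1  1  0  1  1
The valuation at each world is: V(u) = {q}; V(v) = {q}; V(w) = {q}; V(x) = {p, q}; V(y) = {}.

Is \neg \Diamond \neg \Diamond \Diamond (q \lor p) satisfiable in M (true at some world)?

Yes

Let φ = \neg \Diamond \neg \Diamond \Diamond (q \lor p). Evaluate φ at each world:
  u (successors {u, v, x}): φ is true.
  v (successors {v, x, y}): φ is true.
  w (successors {v, w, x}): φ is true.
  x (successors {w, x}): φ is true.
  y (successors {u, v, x, y}): φ is true.
Detail at u (witness):
  At u: \Diamond \neg \Diamond \Diamond (q \lor p) is false, so \neg \Diamond \neg \Diamond \Diamond (q \lor p) is true.
    At u: \Diamond \neg \Diamond \Diamond (q \lor p) requires \neg \Diamond \Diamond (q \lor p) at some successor in {u, v, x}.
      At u: \neg \Diamond \Diamond (q \lor p) is false.
      At v: \neg \Diamond \Diamond (q \lor p) is false.
      At x: \neg \Diamond \Diamond (q \lor p) is false.
    So \Diamond \neg \Diamond \Diamond (q \lor p) is false at u.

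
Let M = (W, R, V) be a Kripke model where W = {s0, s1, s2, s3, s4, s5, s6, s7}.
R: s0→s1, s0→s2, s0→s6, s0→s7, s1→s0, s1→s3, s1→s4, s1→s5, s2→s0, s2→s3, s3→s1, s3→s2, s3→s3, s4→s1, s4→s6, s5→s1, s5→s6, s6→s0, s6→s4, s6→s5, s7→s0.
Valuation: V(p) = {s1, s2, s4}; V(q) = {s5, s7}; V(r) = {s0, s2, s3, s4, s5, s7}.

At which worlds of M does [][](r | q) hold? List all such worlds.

Recall that []ψ holds at a world iff ψ holds at every accessible world, and <>ψ holds iff ψ holds at some accessible world.
Let φ = [][](r | q). Evaluate φ at each world:
  s0 (successors {s1, s2, s6, s7}): φ is true.
  s1 (successors {s0, s3, s4, s5}): φ is false.
  s2 (successors {s0, s3}): φ is false.
  s3 (successors {s1, s2, s3}): φ is false.
  s4 (successors {s1, s6}): φ is true.
  s5 (successors {s1, s6}): φ is true.
  s6 (successors {s0, s4, s5}): φ is false.
  s7 (successors {s0}): φ is false.
For instance, at s1:
  At s1: [][](r | q) requires [](r | q) at every successor {s0, s3, s4, s5}.
    [](r | q) fails at s0, so [][](r | q) is false at s1.
      At s0: [](r | q) requires r | q at every successor {s1, s2, s6, s7}.
        r | q fails at s1, so [](r | q) is false at s0.
Satisfying worlds: {s0, s4, s5}

s0, s4, s5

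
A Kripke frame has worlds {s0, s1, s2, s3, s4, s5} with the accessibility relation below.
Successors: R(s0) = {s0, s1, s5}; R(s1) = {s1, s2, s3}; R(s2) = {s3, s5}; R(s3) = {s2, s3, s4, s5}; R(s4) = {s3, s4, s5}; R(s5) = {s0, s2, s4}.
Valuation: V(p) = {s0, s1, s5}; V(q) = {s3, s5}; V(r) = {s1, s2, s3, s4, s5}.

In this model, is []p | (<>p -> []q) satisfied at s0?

At s0: []p is true, <>p -> []q is false, so []p | (<>p -> []q) is true.
  At s0: []p requires p at every successor {s0, s1, s5}.
    At s0: p is true.
    At s1: p is true.
    At s5: p is true.
  So []p is true at s0.
  At s0: <>p is true, []q is false, so <>p -> []q is false.
    At s0: <>p requires p at some successor in {s0, s1, s5}.
      p holds at s0, so <>p is true at s0.
    At s0: []q requires q at every successor {s0, s1, s5}.
      q fails at s0, so []q is false at s0.

Yes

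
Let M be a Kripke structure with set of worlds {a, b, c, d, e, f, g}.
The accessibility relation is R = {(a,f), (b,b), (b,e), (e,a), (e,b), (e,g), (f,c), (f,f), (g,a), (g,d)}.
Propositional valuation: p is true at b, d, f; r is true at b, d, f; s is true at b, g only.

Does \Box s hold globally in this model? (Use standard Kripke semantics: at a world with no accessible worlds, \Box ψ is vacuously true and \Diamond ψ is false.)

No

Let φ = \Box s. Evaluate φ at each world:
  a (successors {f}): φ is false.
  b (successors {b, e}): φ is false.
  c (successors ∅): φ is true.
  d (successors ∅): φ is true.
  e (successors {a, b, g}): φ is false.
  f (successors {c, f}): φ is false.
  g (successors {a, d}): φ is false.
Detail at a (counterexample):
  At a: \Box s requires s at every successor {f}.
    s fails at f, so \Box s is false at a.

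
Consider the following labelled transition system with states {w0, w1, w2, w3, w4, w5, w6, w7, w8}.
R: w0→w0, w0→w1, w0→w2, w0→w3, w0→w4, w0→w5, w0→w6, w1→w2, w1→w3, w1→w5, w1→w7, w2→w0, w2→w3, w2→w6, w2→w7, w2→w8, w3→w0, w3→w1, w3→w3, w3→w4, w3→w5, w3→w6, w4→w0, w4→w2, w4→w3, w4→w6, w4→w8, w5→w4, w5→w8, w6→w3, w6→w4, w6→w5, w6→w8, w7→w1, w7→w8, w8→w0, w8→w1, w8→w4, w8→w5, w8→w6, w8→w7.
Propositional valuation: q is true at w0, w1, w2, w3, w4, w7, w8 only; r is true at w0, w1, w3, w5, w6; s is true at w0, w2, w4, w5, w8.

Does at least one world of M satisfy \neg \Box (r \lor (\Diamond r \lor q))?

No

Let φ = \neg \Box (r \lor (\Diamond r \lor q)). Evaluate φ at each world:
  w0 (successors {w0, w1, w2, w3, w4, w5, w6}): φ is false.
  w1 (successors {w2, w3, w5, w7}): φ is false.
  w2 (successors {w0, w3, w6, w7, w8}): φ is false.
  w3 (successors {w0, w1, w3, w4, w5, w6}): φ is false.
  w4 (successors {w0, w2, w3, w6, w8}): φ is false.
  w5 (successors {w4, w8}): φ is false.
  w6 (successors {w3, w4, w5, w8}): φ is false.
  w7 (successors {w1, w8}): φ is false.
  w8 (successors {w0, w1, w4, w5, w6, w7}): φ is false.
For instance, at w1:
  At w1: \Box (r \lor (\Diamond r \lor q)) is true, so \neg \Box (r \lor (\Diamond r \lor q)) is false.
    At w1: \Box (r \lor (\Diamond r \lor q)) requires r \lor (\Diamond r \lor q) at every successor {w2, w3, w5, w7}.
      At w2: r \lor (\Diamond r \lor q) is true.
      At w3: r \lor (\Diamond r \lor q) is true.
      At w5: r \lor (\Diamond r \lor q) is true.
      At w7: r \lor (\Diamond r \lor q) is true.
    So \Box (r \lor (\Diamond r \lor q)) is true at w1.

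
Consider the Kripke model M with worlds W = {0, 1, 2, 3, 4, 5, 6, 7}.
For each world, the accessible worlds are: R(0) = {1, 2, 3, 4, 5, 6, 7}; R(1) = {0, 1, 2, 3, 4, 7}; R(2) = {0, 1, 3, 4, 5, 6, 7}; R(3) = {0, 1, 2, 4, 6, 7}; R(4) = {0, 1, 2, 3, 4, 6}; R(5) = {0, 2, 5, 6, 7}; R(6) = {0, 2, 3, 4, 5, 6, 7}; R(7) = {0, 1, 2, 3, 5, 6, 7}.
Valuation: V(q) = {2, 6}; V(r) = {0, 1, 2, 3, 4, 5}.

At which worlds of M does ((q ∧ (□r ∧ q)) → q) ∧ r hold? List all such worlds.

0, 1, 2, 3, 4, 5

Recall that □ψ holds at a world iff ψ holds at every accessible world, and ◇ψ holds iff ψ holds at some accessible world.
Let φ = ((q ∧ (□r ∧ q)) → q) ∧ r. Evaluate φ at each world:
  0 (successors {1, 2, 3, 4, 5, 6, 7}): φ is true.
  1 (successors {0, 1, 2, 3, 4, 7}): φ is true.
  2 (successors {0, 1, 3, 4, 5, 6, 7}): φ is true.
  3 (successors {0, 1, 2, 4, 6, 7}): φ is true.
  4 (successors {0, 1, 2, 3, 4, 6}): φ is true.
  5 (successors {0, 2, 5, 6, 7}): φ is true.
  6 (successors {0, 2, 3, 4, 5, 6, 7}): φ is false.
  7 (successors {0, 1, 2, 3, 5, 6, 7}): φ is false.
For instance, at 1:
  At 1: (q ∧ (□r ∧ q)) → q is true, r is true, so ((q ∧ (□r ∧ q)) → q) ∧ r is true.
    At 1: q ∧ (□r ∧ q) is false, q is false, so (q ∧ (□r ∧ q)) → q is true.
      At 1: q is false, □r ∧ q is false, so q ∧ (□r ∧ q) is false.
Satisfying worlds: {0, 1, 2, 3, 4, 5}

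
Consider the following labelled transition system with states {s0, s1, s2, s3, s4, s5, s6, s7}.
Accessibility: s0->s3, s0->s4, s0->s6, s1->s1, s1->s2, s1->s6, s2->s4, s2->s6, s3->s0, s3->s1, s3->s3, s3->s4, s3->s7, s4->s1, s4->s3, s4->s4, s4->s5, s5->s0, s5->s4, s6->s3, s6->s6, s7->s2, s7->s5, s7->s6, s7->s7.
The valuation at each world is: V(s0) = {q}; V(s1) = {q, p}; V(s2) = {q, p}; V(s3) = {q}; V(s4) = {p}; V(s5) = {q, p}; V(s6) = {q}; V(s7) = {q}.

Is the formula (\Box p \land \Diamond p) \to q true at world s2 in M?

Yes

At s2: \Box p \land \Diamond p is false, q is true, so (\Box p \land \Diamond p) \to q is true.
  At s2: \Box p is false, \Diamond p is true, so \Box p \land \Diamond p is false.
    At s2: \Box p requires p at every successor {s4, s6}.
      p fails at s6, so \Box p is false at s2.
    At s2: \Diamond p requires p at some successor in {s4, s6}.
      p holds at s4, so \Diamond p is true at s2.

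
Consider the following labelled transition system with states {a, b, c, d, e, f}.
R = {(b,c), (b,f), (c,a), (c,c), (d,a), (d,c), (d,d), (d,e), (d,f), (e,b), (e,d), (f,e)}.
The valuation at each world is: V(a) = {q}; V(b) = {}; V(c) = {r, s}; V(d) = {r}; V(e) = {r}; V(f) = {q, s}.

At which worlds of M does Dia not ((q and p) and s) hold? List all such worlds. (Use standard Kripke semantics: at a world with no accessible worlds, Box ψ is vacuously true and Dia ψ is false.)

Let φ = Dia not ((q and p) and s). Evaluate φ at each world:
  a (successors ∅): φ is false.
  b (successors {c, f}): φ is true.
  c (successors {a, c}): φ is true.
  d (successors {a, c, d, e, f}): φ is true.
  e (successors {b, d}): φ is true.
  f (successors {e}): φ is true.
For instance, at c:
  At c: Dia not ((q and p) and s) requires not ((q and p) and s) at some successor in {a, c}.
    not ((q and p) and s) holds at a, so Dia not ((q and p) and s) is true at c.
Satisfying worlds: {b, c, d, e, f}

b, c, d, e, f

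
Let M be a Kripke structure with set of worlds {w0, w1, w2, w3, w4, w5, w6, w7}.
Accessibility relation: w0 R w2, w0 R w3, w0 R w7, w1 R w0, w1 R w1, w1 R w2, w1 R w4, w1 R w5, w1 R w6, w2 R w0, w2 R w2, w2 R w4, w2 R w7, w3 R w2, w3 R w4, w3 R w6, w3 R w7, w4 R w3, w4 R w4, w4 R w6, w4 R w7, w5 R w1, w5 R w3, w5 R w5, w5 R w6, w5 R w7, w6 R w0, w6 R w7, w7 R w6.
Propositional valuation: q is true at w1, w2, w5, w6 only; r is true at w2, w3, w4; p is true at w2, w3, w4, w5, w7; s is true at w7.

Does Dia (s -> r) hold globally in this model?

Recall that Dia ψ holds at a world iff ψ holds at some accessible world.
Let φ = Dia (s -> r). Evaluate φ at each world:
  w0 (successors {w2, w3, w7}): φ is true.
  w1 (successors {w0, w1, w2, w4, w5, w6}): φ is true.
  w2 (successors {w0, w2, w4, w7}): φ is true.
  w3 (successors {w2, w4, w6, w7}): φ is true.
  w4 (successors {w3, w4, w6, w7}): φ is true.
  w5 (successors {w1, w3, w5, w6, w7}): φ is true.
  w6 (successors {w0, w7}): φ is true.
  w7 (successors {w6}): φ is true.
For instance, at w1:
  At w1: Dia (s -> r) requires s -> r at some successor in {w0, w1, w2, w4, w5, w6}.
    s -> r holds at w0, so Dia (s -> r) is true at w1.

Yes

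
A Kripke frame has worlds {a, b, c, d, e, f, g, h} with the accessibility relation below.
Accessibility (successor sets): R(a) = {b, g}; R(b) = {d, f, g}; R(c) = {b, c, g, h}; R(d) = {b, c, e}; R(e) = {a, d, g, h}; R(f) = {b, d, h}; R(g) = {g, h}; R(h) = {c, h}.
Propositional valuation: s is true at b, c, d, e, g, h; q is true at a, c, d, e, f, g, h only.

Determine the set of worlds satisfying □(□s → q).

Recall that □ψ holds at a world iff ψ holds at every accessible world, and ◇ψ holds iff ψ holds at some accessible world.
Let φ = □(□s → q). Evaluate φ at each world:
  a (successors {b, g}): φ is true.
  b (successors {d, f, g}): φ is true.
  c (successors {b, c, g, h}): φ is true.
  d (successors {b, c, e}): φ is true.
  e (successors {a, d, g, h}): φ is true.
  f (successors {b, d, h}): φ is true.
  g (successors {g, h}): φ is true.
  h (successors {c, h}): φ is true.
For instance, at e:
  At e: □(□s → q) requires □s → q at every successor {a, d, g, h}.
    At a: □s → q is true.
    At d: □s → q is true.
    At g: □s → q is true.
    At h: □s → q is true.
  So □(□s → q) is true at e.
Satisfying worlds: {a, b, c, d, e, f, g, h}

a, b, c, d, e, f, g, h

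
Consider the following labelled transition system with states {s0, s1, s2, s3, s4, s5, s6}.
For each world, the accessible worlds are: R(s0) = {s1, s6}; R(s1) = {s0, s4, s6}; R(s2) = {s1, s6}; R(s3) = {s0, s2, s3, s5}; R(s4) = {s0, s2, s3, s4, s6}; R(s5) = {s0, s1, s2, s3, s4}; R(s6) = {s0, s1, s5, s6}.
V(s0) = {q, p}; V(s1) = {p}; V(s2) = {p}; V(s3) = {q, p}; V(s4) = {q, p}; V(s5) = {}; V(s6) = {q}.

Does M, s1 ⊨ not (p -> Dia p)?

At s1: p -> Dia p is true, so not (p -> Dia p) is false.
  At s1: p is true, Dia p is true, so p -> Dia p is true.
    At s1: Dia p requires p at some successor in {s0, s4, s6}.
      p holds at s0, so Dia p is true at s1.

No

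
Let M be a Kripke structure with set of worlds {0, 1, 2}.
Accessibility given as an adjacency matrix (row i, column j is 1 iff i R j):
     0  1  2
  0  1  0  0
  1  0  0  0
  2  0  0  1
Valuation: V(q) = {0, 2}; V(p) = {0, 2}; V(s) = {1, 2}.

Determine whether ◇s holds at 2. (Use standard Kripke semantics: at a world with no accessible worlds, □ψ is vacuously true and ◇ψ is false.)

At 2: ◇s requires s at some successor in {2}.
  s holds at 2, so ◇s is true at 2.

Yes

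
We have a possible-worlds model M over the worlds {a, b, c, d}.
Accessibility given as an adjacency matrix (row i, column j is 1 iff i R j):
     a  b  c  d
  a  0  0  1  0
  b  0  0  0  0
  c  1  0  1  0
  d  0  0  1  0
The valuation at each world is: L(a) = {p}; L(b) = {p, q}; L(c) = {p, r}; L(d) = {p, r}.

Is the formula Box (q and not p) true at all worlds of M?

Recall that Box ψ holds at a world iff ψ holds at every accessible world, and Dia ψ holds iff ψ holds at some accessible world.
Let φ = Box (q and not p). Evaluate φ at each world:
  a (successors {c}): φ is false.
  b (successors ∅): φ is true.
  c (successors {a, c}): φ is false.
  d (successors {c}): φ is false.
Detail at a (counterexample):
  At a: Box (q and not p) requires q and not p at every successor {c}.
    q and not p fails at c, so Box (q and not p) is false at a.

No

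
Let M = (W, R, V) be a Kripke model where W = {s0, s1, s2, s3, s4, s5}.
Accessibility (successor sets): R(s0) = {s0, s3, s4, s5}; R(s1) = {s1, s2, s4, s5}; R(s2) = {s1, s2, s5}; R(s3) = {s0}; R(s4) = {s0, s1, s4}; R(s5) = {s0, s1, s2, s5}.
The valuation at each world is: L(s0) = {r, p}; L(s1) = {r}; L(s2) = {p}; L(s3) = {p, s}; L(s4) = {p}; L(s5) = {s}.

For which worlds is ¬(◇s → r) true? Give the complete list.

s2, s5

Let φ = ¬(◇s → r). Evaluate φ at each world:
  s0 (successors {s0, s3, s4, s5}): φ is false.
  s1 (successors {s1, s2, s4, s5}): φ is false.
  s2 (successors {s1, s2, s5}): φ is true.
  s3 (successors {s0}): φ is false.
  s4 (successors {s0, s1, s4}): φ is false.
  s5 (successors {s0, s1, s2, s5}): φ is true.
For instance, at s3:
  At s3: ◇s → r is true, so ¬(◇s → r) is false.
    At s3: ◇s is false, r is false, so ◇s → r is true.
      At s3: ◇s requires s at some successor in {s0}.
        At s0: s is false.
      So ◇s is false at s3.
Satisfying worlds: {s2, s5}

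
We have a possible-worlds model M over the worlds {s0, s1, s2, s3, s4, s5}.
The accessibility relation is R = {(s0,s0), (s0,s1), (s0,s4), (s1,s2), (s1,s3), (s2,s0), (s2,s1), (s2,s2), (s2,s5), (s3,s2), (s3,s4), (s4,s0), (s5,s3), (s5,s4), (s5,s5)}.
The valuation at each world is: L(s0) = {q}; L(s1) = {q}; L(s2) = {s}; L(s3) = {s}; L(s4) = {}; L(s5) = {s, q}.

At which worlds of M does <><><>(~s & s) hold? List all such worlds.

Recall that <>ψ holds at a world iff ψ holds at some accessible world.
Let φ = <><><>(~s & s). Evaluate φ at each world:
  s0 (successors {s0, s1, s4}): φ is false.
  s1 (successors {s2, s3}): φ is false.
  s2 (successors {s0, s1, s2, s5}): φ is false.
  s3 (successors {s2, s4}): φ is false.
  s4 (successors {s0}): φ is false.
  s5 (successors {s3, s4, s5}): φ is false.
For instance, at s4:
  At s4: <><><>(~s & s) requires <><>(~s & s) at some successor in {s0}.
    At s0: <><>(~s & s) is false.
  So <><><>(~s & s) is false at s4.
Satisfying worlds: none.

none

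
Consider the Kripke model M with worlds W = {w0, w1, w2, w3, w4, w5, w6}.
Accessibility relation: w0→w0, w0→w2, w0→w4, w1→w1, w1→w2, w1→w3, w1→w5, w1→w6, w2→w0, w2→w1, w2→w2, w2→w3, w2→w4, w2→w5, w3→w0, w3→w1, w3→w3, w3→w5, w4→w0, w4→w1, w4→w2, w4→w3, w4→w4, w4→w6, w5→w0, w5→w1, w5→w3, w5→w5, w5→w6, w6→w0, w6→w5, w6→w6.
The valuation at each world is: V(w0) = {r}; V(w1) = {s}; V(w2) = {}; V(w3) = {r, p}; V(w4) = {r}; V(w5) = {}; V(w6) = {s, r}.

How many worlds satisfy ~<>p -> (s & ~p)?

6

Recall that <>ψ holds at a world iff ψ holds at some accessible world.
Let φ = ~<>p -> (s & ~p). Evaluate φ at each world:
  w0 (successors {w0, w2, w4}): φ is false.
  w1 (successors {w1, w2, w3, w5, w6}): φ is true.
  w2 (successors {w0, w1, w2, w3, w4, w5}): φ is true.
  w3 (successors {w0, w1, w3, w5}): φ is true.
  w4 (successors {w0, w1, w2, w3, w4, w6}): φ is true.
  w5 (successors {w0, w1, w3, w5, w6}): φ is true.
  w6 (successors {w0, w5, w6}): φ is true.
For instance, at w0:
  At w0: ~<>p is true, s & ~p is false, so ~<>p -> (s & ~p) is false.
    At w0: <>p is false, so ~<>p is true.
      At w0: <>p requires p at some successor in {w0, w2, w4}.
        At w0: p is false.
        At w2: p is false.
        At w4: p is false.
      So <>p is false at w0.
Satisfying worlds: {w1, w2, w3, w4, w5, w6}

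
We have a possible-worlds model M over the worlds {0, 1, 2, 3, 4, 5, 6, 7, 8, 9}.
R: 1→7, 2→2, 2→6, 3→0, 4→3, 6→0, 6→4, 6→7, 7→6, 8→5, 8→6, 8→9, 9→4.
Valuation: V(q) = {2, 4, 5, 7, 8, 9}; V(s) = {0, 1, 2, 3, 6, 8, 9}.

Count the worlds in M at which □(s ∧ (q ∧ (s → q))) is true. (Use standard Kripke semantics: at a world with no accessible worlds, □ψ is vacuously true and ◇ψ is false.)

Let φ = □(s ∧ (q ∧ (s → q))). Evaluate φ at each world:
  0 (successors ∅): φ is true.
  1 (successors {7}): φ is false.
  2 (successors {2, 6}): φ is false.
  3 (successors {0}): φ is false.
  4 (successors {3}): φ is false.
  5 (successors ∅): φ is true.
  6 (successors {0, 4, 7}): φ is false.
  7 (successors {6}): φ is false.
  8 (successors {5, 6, 9}): φ is false.
  9 (successors {4}): φ is false.
For instance, at 8:
  At 8: □(s ∧ (q ∧ (s → q))) requires s ∧ (q ∧ (s → q)) at every successor {5, 6, 9}.
    s ∧ (q ∧ (s → q)) fails at 5, so □(s ∧ (q ∧ (s → q))) is false at 8.
Satisfying worlds: {0, 5}

2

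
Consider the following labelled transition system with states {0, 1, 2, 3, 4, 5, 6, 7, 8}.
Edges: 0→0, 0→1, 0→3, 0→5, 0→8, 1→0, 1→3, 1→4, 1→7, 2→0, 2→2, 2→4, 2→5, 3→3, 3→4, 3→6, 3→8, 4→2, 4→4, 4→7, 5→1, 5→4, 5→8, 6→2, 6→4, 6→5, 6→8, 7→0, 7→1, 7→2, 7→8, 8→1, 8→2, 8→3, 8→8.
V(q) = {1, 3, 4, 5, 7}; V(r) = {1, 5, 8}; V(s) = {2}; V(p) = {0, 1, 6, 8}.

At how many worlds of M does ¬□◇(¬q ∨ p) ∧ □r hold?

Recall that □ψ holds at a world iff ψ holds at every accessible world, and ◇ψ holds iff ψ holds at some accessible world.
Let φ = ¬□◇(¬q ∨ p) ∧ □r. Evaluate φ at each world:
  0 (successors {0, 1, 3, 5, 8}): φ is false.
  1 (successors {0, 3, 4, 7}): φ is false.
  2 (successors {0, 2, 4, 5}): φ is false.
  3 (successors {3, 4, 6, 8}): φ is false.
  4 (successors {2, 4, 7}): φ is false.
  5 (successors {1, 4, 8}): φ is false.
  6 (successors {2, 4, 5, 8}): φ is false.
  7 (successors {0, 1, 2, 8}): φ is false.
  8 (successors {1, 2, 3, 8}): φ is false.
For instance, at 5:
  At 5: ¬□◇(¬q ∨ p) is false, □r is false, so ¬□◇(¬q ∨ p) ∧ □r is false.
    At 5: □◇(¬q ∨ p) is true, so ¬□◇(¬q ∨ p) is false.
      At 5: □◇(¬q ∨ p) requires ◇(¬q ∨ p) at every successor {1, 4, 8}.
        At 1: ◇(¬q ∨ p) is true.
        At 4: ◇(¬q ∨ p) is true.
        At 8: ◇(¬q ∨ p) is true.
      So □◇(¬q ∨ p) is true at 5.
    At 5: □r requires r at every successor {1, 4, 8}.
      r fails at 4, so □r is false at 5.
Satisfying worlds: none.

0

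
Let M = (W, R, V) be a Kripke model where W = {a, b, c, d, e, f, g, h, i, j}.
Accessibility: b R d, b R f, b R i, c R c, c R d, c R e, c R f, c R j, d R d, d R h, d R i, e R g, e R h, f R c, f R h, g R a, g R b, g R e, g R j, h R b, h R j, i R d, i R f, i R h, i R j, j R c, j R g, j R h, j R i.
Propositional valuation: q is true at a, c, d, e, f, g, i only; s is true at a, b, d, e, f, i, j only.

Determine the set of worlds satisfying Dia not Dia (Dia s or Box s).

Recall that Box ψ holds at a world iff ψ holds at every accessible world, and Dia ψ holds iff ψ holds at some accessible world.
Let φ = Dia not Dia (Dia s or Box s). Evaluate φ at each world:
  a (successors ∅): φ is false.
  b (successors {d, f, i}): φ is false.
  c (successors {c, d, e, f, j}): φ is false.
  d (successors {d, h, i}): φ is false.
  e (successors {g, h}): φ is false.
  f (successors {c, h}): φ is false.
  g (successors {a, b, e, j}): φ is true.
  h (successors {b, j}): φ is false.
  i (successors {d, f, h, j}): φ is false.
  j (successors {c, g, h, i}): φ is false.
For instance, at i:
  At i: Dia not Dia (Dia s or Box s) requires not Dia (Dia s or Box s) at some successor in {d, f, h, j}.
    At d: not Dia (Dia s or Box s) is false.
    At f: not Dia (Dia s or Box s) is false.
    At h: not Dia (Dia s or Box s) is false.
    At j: not Dia (Dia s or Box s) is false.
  So Dia not Dia (Dia s or Box s) is false at i.
Satisfying worlds: {g}

g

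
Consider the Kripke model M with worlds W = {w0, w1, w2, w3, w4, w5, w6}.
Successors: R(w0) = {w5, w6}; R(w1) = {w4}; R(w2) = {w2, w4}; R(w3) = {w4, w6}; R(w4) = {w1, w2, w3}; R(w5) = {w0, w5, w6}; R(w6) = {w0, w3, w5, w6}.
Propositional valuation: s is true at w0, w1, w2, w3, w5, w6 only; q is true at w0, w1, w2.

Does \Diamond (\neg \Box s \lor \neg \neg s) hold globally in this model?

No

Let φ = \Diamond (\neg \Box s \lor \neg \neg s). Evaluate φ at each world:
  w0 (successors {w5, w6}): φ is true.
  w1 (successors {w4}): φ is false.
  w2 (successors {w2, w4}): φ is true.
  w3 (successors {w4, w6}): φ is true.
  w4 (successors {w1, w2, w3}): φ is true.
  w5 (successors {w0, w5, w6}): φ is true.
  w6 (successors {w0, w3, w5, w6}): φ is true.
Detail at w1 (counterexample):
  At w1: \Diamond (\neg \Box s \lor \neg \neg s) requires \neg \Box s \lor \neg \neg s at some successor in {w4}.
    At w4: \neg \Box s \lor \neg \neg s is false.
  So \Diamond (\neg \Box s \lor \neg \neg s) is false at w1.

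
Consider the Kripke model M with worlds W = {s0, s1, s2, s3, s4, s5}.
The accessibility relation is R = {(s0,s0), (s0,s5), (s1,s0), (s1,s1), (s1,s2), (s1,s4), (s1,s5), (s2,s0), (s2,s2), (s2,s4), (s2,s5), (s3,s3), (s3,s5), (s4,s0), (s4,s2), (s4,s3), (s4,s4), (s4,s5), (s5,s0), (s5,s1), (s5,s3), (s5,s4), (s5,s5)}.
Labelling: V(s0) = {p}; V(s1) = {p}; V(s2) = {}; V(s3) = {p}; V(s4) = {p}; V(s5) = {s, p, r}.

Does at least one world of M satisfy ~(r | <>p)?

Let φ = ~(r | <>p). Evaluate φ at each world:
  s0 (successors {s0, s5}): φ is false.
  s1 (successors {s0, s1, s2, s4, s5}): φ is false.
  s2 (successors {s0, s2, s4, s5}): φ is false.
  s3 (successors {s3, s5}): φ is false.
  s4 (successors {s0, s2, s3, s4, s5}): φ is false.
  s5 (successors {s0, s1, s3, s4, s5}): φ is false.
For instance, at s1:
  At s1: r | <>p is true, so ~(r | <>p) is false.
    At s1: r is false, <>p is true, so r | <>p is true.
      At s1: <>p requires p at some successor in {s0, s1, s2, s4, s5}.
        p holds at s0, so <>p is true at s1.

No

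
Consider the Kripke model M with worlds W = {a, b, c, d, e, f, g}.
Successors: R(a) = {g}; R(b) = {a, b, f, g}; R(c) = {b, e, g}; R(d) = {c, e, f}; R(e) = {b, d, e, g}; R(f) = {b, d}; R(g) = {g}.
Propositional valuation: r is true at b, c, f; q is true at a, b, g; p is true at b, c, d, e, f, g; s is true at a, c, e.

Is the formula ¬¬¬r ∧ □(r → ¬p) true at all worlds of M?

Recall that □ψ holds at a world iff ψ holds at every accessible world, and ◇ψ holds iff ψ holds at some accessible world.
Let φ = ¬¬¬r ∧ □(r → ¬p). Evaluate φ at each world:
  a (successors {g}): φ is true.
  b (successors {a, b, f, g}): φ is false.
  c (successors {b, e, g}): φ is false.
  d (successors {c, e, f}): φ is false.
  e (successors {b, d, e, g}): φ is false.
  f (successors {b, d}): φ is false.
  g (successors {g}): φ is true.
Detail at b (counterexample):
  At b: ¬¬¬r is false, □(r → ¬p) is false, so ¬¬¬r ∧ □(r → ¬p) is false.
    At b: □(r → ¬p) requires r → ¬p at every successor {a, b, f, g}.
      r → ¬p fails at b, so □(r → ¬p) is false at b.

No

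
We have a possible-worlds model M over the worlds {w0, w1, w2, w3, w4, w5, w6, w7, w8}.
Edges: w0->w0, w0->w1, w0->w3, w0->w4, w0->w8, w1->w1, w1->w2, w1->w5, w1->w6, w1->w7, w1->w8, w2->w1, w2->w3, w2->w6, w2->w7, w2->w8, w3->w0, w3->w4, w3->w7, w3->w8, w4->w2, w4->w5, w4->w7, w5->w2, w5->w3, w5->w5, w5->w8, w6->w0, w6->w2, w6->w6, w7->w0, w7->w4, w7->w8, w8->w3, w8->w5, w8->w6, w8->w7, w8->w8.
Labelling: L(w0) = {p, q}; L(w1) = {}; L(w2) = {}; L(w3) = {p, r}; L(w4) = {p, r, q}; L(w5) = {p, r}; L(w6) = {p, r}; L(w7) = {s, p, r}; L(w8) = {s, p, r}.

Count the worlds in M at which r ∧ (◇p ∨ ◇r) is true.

6

Let φ = r ∧ (◇p ∨ ◇r). Evaluate φ at each world:
  w0 (successors {w0, w1, w3, w4, w8}): φ is false.
  w1 (successors {w1, w2, w5, w6, w7, w8}): φ is false.
  w2 (successors {w1, w3, w6, w7, w8}): φ is false.
  w3 (successors {w0, w4, w7, w8}): φ is true.
  w4 (successors {w2, w5, w7}): φ is true.
  w5 (successors {w2, w3, w5, w8}): φ is true.
  w6 (successors {w0, w2, w6}): φ is true.
  w7 (successors {w0, w4, w8}): φ is true.
  w8 (successors {w3, w5, w6, w7, w8}): φ is true.
For instance, at w0:
  At w0: r is false, ◇p ∨ ◇r is true, so r ∧ (◇p ∨ ◇r) is false.
    At w0: ◇p is true, ◇r is true, so ◇p ∨ ◇r is true.
      At w0: ◇p requires p at some successor in {w0, w1, w3, w4, w8}.
        p holds at w0, so ◇p is true at w0.
      At w0: ◇r requires r at some successor in {w0, w1, w3, w4, w8}.
        r holds at w3, so ◇r is true at w0.
Satisfying worlds: {w3, w4, w5, w6, w7, w8}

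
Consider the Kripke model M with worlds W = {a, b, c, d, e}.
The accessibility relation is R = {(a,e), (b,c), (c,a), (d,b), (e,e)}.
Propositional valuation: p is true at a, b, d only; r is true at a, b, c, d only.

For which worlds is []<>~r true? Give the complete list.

Let φ = []<>~r. Evaluate φ at each world:
  a (successors {e}): φ is true.
  b (successors {c}): φ is false.
  c (successors {a}): φ is true.
  d (successors {b}): φ is false.
  e (successors {e}): φ is true.
For instance, at a:
  At a: []<>~r requires <>~r at every successor {e}.
      At e: <>~r requires ~r at some successor in {e}.
        ~r holds at e, so <>~r is true at e.
  So []<>~r is true at a.
Satisfying worlds: {a, c, e}

a, c, e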